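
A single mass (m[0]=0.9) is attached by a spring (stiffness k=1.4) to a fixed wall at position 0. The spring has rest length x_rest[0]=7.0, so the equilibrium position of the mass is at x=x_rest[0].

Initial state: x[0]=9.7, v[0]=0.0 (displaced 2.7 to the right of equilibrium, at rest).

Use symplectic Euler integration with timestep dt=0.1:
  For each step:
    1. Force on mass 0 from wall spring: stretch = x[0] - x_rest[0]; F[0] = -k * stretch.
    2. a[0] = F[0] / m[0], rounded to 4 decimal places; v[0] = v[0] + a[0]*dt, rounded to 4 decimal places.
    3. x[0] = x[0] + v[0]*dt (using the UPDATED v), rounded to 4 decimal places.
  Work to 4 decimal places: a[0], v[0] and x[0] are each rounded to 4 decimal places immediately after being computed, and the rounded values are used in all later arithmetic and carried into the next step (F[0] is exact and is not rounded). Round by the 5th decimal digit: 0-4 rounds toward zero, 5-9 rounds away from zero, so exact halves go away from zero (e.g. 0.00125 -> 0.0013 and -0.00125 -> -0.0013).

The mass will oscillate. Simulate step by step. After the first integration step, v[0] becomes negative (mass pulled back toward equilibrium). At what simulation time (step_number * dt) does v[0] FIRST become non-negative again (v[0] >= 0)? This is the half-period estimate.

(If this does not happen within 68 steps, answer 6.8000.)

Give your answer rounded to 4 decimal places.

Answer: 2.6000

Derivation:
Step 0: x=[9.7000] v=[0.0000]
Step 1: x=[9.6580] v=[-0.4200]
Step 2: x=[9.5747] v=[-0.8335]
Step 3: x=[9.4513] v=[-1.2340]
Step 4: x=[9.2898] v=[-1.6153]
Step 5: x=[9.0927] v=[-1.9715]
Step 6: x=[8.8630] v=[-2.2970]
Step 7: x=[8.6043] v=[-2.5868]
Step 8: x=[8.3207] v=[-2.8364]
Step 9: x=[8.0165] v=[-3.0418]
Step 10: x=[7.6965] v=[-3.1999]
Step 11: x=[7.3657] v=[-3.3082]
Step 12: x=[7.0292] v=[-3.3651]
Step 13: x=[6.6922] v=[-3.3696]
Step 14: x=[6.3600] v=[-3.3217]
Step 15: x=[6.0378] v=[-3.2221]
Step 16: x=[5.7306] v=[-3.0724]
Step 17: x=[5.4431] v=[-2.8749]
Step 18: x=[5.1798] v=[-2.6327]
Step 19: x=[4.9448] v=[-2.3496]
Step 20: x=[4.7418] v=[-2.0299]
Step 21: x=[4.5739] v=[-1.6786]
Step 22: x=[4.4438] v=[-1.3012]
Step 23: x=[4.3534] v=[-0.9036]
Step 24: x=[4.3042] v=[-0.4919]
Step 25: x=[4.2969] v=[-0.0726]
Step 26: x=[4.3317] v=[0.3479]
First v>=0 after going negative at step 26, time=2.6000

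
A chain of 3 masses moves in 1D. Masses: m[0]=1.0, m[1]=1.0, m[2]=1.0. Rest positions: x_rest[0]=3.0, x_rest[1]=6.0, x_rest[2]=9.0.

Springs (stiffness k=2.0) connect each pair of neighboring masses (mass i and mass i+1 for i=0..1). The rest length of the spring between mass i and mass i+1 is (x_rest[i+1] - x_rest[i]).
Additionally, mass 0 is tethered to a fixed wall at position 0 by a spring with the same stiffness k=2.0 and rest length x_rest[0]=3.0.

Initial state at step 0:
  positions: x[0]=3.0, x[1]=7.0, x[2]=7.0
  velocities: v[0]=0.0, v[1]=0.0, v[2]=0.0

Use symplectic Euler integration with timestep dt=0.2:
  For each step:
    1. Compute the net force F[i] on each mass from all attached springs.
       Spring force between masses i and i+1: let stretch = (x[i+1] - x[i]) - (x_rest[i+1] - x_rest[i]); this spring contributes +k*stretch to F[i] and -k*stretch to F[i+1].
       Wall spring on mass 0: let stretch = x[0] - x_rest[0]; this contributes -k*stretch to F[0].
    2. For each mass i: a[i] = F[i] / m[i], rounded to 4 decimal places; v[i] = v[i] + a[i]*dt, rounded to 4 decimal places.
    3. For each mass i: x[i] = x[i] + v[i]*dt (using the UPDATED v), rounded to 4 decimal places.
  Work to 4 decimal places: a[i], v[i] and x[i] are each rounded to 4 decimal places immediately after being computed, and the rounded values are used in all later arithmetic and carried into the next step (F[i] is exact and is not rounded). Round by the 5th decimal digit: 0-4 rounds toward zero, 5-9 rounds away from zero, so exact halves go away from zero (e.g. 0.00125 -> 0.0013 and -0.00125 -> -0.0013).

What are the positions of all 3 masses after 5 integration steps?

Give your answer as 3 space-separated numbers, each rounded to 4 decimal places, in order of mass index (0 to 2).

Step 0: x=[3.0000 7.0000 7.0000] v=[0.0000 0.0000 0.0000]
Step 1: x=[3.0800 6.6800 7.2400] v=[0.4000 -1.6000 1.2000]
Step 2: x=[3.2016 6.1168 7.6752] v=[0.6080 -2.8160 2.1760]
Step 3: x=[3.3003 5.4451 8.2257] v=[0.4934 -3.3587 2.7526]
Step 4: x=[3.3065 4.8242 8.7938] v=[0.0312 -3.1044 2.8404]
Step 5: x=[3.1696 4.3995 9.2843] v=[-0.6843 -2.1236 2.4526]

Answer: 3.1696 4.3995 9.2843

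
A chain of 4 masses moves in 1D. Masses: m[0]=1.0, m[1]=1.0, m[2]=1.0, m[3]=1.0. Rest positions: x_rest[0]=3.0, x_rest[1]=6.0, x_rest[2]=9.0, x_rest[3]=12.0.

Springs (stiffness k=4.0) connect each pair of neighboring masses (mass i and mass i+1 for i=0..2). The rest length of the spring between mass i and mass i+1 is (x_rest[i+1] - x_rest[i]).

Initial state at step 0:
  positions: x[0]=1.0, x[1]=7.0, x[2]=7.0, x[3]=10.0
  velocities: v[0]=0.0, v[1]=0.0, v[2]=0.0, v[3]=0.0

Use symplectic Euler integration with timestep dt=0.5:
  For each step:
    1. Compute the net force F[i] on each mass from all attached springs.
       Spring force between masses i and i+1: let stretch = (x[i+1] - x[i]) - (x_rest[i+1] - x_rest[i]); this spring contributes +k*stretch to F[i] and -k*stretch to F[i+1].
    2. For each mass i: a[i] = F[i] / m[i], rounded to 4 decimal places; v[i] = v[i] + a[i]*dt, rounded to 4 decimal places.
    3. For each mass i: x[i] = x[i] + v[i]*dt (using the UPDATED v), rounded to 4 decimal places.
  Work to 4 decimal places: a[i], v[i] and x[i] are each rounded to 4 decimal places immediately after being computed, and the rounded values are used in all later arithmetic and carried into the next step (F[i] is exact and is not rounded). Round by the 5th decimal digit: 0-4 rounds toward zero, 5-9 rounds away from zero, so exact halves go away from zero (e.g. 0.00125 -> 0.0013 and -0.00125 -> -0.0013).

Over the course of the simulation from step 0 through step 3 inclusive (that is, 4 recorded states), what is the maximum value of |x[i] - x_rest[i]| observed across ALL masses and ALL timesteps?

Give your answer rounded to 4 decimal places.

Step 0: x=[1.0000 7.0000 7.0000 10.0000] v=[0.0000 0.0000 0.0000 0.0000]
Step 1: x=[4.0000 1.0000 10.0000 10.0000] v=[6.0000 -12.0000 6.0000 0.0000]
Step 2: x=[1.0000 7.0000 4.0000 13.0000] v=[-6.0000 12.0000 -12.0000 6.0000]
Step 3: x=[1.0000 4.0000 10.0000 10.0000] v=[0.0000 -6.0000 12.0000 -6.0000]
Max displacement = 5.0000

Answer: 5.0000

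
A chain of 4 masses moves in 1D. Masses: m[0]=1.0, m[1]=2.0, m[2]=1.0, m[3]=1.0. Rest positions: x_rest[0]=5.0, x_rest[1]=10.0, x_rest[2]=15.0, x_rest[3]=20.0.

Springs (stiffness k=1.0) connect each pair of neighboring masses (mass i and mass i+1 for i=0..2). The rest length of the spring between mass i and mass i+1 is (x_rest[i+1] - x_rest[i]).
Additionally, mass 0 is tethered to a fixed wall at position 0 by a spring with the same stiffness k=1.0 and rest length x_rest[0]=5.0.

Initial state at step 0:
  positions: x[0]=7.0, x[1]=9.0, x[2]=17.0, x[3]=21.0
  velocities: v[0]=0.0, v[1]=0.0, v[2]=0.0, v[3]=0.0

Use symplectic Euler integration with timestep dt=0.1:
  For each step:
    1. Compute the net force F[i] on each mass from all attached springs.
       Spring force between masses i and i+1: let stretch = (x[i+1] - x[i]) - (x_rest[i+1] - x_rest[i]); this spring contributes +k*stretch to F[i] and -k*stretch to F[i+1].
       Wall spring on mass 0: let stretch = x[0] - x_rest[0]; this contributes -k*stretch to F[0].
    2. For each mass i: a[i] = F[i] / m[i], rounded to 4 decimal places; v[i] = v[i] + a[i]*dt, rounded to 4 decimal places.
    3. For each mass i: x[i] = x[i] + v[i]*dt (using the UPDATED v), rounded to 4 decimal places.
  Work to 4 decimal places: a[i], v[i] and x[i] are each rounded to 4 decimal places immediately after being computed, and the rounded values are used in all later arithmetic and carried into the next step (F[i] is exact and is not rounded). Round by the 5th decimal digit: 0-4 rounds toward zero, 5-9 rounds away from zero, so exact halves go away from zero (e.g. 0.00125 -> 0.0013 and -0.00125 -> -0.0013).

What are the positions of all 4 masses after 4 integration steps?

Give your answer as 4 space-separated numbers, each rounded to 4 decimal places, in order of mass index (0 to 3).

Step 0: x=[7.0000 9.0000 17.0000 21.0000] v=[0.0000 0.0000 0.0000 0.0000]
Step 1: x=[6.9500 9.0300 16.9600 21.0100] v=[-0.5000 0.3000 -0.4000 0.1000]
Step 2: x=[6.8513 9.0893 16.8812 21.0295] v=[-0.9870 0.5925 -0.7880 0.1950]
Step 3: x=[6.7065 9.1763 16.7660 21.0575] v=[-1.4483 0.8702 -1.1524 0.2802]
Step 4: x=[6.5193 9.2889 16.6178 21.0926] v=[-1.8720 1.1262 -1.4822 0.3511]

Answer: 6.5193 9.2889 16.6178 21.0926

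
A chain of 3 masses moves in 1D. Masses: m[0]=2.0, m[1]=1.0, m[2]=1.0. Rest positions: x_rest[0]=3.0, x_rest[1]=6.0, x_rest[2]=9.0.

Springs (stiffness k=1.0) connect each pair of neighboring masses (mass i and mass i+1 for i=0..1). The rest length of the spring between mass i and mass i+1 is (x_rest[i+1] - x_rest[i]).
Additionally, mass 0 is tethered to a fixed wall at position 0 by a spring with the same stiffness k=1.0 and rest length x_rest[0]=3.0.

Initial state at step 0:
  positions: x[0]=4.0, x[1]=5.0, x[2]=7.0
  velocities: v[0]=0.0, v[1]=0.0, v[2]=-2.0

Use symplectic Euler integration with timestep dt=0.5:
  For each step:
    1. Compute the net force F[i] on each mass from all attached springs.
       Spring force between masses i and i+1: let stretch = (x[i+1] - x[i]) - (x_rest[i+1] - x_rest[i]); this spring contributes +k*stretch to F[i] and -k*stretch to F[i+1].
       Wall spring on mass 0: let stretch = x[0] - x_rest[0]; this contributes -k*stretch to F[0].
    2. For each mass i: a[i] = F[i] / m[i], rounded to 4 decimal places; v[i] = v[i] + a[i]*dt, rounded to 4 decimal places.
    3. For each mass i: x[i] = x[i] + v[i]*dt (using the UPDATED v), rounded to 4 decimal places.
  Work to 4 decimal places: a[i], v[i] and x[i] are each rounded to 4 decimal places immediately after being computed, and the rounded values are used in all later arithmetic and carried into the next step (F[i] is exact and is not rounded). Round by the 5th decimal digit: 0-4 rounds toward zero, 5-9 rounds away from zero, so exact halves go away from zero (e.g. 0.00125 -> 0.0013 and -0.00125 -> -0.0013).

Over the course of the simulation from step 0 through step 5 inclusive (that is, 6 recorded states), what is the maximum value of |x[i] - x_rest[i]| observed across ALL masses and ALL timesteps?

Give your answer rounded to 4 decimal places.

Step 0: x=[4.0000 5.0000 7.0000] v=[0.0000 0.0000 -2.0000]
Step 1: x=[3.6250 5.2500 6.2500] v=[-0.7500 0.5000 -1.5000]
Step 2: x=[3.0000 5.3438 6.0000] v=[-1.2500 0.1875 -0.5000]
Step 3: x=[2.2930 5.0157 6.3360] v=[-1.4141 -0.6563 0.6719]
Step 4: x=[1.6397 4.3370 7.0919] v=[-1.3067 -1.3575 1.5118]
Step 5: x=[1.1186 3.6727 7.9091] v=[-1.0423 -1.3287 1.6344]
Max displacement = 3.0000

Answer: 3.0000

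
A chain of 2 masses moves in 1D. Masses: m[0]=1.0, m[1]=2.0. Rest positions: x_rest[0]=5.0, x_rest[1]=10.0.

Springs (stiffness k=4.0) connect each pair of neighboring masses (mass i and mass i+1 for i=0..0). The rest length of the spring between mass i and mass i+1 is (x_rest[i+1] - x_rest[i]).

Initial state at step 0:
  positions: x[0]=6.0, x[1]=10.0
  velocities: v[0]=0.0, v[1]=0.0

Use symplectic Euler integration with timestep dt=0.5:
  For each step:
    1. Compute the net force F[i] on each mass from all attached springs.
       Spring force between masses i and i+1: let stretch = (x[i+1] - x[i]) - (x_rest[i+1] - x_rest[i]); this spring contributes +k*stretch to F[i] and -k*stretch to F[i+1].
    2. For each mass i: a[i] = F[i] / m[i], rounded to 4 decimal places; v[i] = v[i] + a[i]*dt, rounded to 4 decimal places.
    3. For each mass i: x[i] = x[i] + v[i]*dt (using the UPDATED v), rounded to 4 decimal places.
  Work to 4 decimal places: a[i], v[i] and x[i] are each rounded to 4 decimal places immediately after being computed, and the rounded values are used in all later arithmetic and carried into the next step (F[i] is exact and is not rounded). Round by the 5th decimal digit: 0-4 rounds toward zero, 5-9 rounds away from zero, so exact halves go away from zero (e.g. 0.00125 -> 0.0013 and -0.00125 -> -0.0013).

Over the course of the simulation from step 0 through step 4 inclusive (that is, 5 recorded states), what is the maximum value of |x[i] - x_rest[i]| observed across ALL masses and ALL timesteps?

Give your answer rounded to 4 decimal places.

Step 0: x=[6.0000 10.0000] v=[0.0000 0.0000]
Step 1: x=[5.0000 10.5000] v=[-2.0000 1.0000]
Step 2: x=[4.5000 10.7500] v=[-1.0000 0.5000]
Step 3: x=[5.2500 10.3750] v=[1.5000 -0.7500]
Step 4: x=[6.1250 9.9375] v=[1.7500 -0.8750]
Max displacement = 1.1250

Answer: 1.1250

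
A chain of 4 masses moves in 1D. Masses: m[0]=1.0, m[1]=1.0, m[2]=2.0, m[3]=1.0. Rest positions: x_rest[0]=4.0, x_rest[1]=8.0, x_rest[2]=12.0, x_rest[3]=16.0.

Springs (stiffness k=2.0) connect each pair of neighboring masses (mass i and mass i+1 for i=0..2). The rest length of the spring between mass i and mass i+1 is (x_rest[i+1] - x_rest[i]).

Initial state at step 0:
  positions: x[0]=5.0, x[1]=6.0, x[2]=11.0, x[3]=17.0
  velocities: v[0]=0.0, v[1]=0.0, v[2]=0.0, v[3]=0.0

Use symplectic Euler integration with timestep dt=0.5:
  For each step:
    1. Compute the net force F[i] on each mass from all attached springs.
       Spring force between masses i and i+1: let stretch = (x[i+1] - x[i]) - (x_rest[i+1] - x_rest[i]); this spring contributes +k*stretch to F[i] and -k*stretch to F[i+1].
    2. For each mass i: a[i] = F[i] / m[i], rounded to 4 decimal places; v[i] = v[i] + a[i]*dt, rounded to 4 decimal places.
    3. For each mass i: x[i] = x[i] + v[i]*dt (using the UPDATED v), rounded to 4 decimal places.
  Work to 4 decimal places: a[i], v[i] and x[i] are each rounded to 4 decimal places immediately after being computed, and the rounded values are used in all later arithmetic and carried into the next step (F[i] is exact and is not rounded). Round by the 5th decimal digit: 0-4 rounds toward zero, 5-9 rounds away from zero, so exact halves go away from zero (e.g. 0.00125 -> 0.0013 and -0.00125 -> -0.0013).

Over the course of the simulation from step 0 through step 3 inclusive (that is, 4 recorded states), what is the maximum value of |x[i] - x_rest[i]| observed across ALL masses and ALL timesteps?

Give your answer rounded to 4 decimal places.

Step 0: x=[5.0000 6.0000 11.0000 17.0000] v=[0.0000 0.0000 0.0000 0.0000]
Step 1: x=[3.5000 8.0000 11.2500 16.0000] v=[-3.0000 4.0000 0.5000 -2.0000]
Step 2: x=[2.2500 9.3750 11.8750 14.6250] v=[-2.5000 2.7500 1.2500 -2.7500]
Step 3: x=[2.5625 8.4375 12.5625 13.8750] v=[0.6250 -1.8750 1.3750 -1.5000]
Max displacement = 2.1250

Answer: 2.1250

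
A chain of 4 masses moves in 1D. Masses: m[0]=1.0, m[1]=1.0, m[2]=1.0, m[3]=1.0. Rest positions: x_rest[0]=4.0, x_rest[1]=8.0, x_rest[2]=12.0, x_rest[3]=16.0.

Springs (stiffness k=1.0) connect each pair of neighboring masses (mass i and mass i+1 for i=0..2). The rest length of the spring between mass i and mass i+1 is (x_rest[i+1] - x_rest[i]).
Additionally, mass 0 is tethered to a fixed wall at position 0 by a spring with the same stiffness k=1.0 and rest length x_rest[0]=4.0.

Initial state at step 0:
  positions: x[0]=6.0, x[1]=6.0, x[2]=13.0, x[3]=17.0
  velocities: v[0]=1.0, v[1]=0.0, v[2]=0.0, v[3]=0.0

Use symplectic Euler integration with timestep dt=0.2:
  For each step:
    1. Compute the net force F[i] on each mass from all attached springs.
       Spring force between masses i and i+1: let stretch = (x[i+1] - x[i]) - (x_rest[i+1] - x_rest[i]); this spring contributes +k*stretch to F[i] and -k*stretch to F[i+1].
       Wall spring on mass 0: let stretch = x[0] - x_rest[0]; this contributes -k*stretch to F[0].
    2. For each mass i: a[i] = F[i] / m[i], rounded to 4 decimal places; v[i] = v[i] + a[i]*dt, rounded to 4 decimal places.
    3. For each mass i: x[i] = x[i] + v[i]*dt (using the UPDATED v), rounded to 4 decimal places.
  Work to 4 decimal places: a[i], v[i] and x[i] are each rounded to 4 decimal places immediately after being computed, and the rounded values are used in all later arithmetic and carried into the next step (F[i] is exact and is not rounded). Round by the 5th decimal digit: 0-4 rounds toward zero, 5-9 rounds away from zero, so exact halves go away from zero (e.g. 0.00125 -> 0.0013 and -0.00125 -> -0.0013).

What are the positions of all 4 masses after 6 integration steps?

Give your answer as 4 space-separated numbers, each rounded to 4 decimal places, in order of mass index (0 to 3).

Answer: 3.5057 9.9080 11.6938 16.7429

Derivation:
Step 0: x=[6.0000 6.0000 13.0000 17.0000] v=[1.0000 0.0000 0.0000 0.0000]
Step 1: x=[5.9600 6.2800 12.8800 17.0000] v=[-0.2000 1.4000 -0.6000 0.0000]
Step 2: x=[5.6944 6.8112 12.6608 16.9952] v=[-1.3280 2.6560 -1.0960 -0.0240]
Step 3: x=[5.2457 7.5317 12.3810 16.9770] v=[-2.2435 3.6026 -1.3990 -0.0909]
Step 4: x=[4.6786 8.3548 12.0911 16.9350] v=[-2.8354 4.1153 -1.4497 -0.2101]
Step 5: x=[4.0714 9.1803 11.8455 16.8592] v=[-3.0359 4.1273 -1.2282 -0.3789]
Step 6: x=[3.5057 9.9080 11.6938 16.7429] v=[-2.8284 3.6386 -0.7585 -0.5816]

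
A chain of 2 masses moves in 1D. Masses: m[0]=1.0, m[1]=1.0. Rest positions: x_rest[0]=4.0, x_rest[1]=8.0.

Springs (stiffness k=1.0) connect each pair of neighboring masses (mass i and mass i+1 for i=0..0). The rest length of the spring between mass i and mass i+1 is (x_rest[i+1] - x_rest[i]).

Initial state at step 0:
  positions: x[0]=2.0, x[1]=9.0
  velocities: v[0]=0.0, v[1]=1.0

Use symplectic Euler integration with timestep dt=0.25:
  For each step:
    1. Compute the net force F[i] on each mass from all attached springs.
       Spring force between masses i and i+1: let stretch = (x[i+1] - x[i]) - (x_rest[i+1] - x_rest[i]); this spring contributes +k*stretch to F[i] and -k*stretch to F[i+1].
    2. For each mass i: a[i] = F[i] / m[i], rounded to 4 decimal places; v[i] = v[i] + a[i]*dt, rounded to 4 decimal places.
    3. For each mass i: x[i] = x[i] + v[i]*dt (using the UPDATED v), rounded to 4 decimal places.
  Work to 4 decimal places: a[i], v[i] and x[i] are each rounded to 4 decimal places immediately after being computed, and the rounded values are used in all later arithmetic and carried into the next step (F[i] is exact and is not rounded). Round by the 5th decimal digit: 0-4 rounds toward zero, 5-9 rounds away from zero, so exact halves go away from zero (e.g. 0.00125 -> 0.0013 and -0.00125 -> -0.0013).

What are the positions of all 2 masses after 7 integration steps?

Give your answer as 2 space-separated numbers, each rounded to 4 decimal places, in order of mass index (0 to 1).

Answer: 5.5114 7.2388

Derivation:
Step 0: x=[2.0000 9.0000] v=[0.0000 1.0000]
Step 1: x=[2.1875 9.0625] v=[0.7500 0.2500]
Step 2: x=[2.5547 8.9453] v=[1.4688 -0.4688]
Step 3: x=[3.0713 8.6787] v=[2.0665 -1.0665]
Step 4: x=[3.6884 8.3116] v=[2.4684 -1.4684]
Step 5: x=[4.3445 7.9056] v=[2.6242 -1.6242]
Step 6: x=[4.9731 7.5270] v=[2.5145 -1.5145]
Step 7: x=[5.5114 7.2388] v=[2.1530 -1.1530]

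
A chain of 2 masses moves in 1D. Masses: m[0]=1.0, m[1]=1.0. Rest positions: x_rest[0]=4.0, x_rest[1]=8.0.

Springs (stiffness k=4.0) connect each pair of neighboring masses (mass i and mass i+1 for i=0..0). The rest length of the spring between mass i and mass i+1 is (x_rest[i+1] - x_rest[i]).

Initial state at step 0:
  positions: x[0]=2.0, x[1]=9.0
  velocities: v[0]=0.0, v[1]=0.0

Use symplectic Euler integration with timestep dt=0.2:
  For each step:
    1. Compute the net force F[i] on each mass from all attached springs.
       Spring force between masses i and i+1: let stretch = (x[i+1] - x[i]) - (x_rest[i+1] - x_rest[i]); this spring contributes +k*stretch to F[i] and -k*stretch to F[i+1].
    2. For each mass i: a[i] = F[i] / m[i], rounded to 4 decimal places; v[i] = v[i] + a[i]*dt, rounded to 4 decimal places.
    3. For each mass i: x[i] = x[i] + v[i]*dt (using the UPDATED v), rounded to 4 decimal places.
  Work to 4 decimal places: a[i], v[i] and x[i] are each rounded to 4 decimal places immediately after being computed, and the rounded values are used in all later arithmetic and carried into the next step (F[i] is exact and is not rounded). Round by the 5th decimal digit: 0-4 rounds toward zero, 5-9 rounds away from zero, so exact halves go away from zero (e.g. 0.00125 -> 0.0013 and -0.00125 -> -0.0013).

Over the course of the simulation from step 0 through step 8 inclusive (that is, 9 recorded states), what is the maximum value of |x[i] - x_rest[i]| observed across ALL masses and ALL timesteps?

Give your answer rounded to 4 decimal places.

Answer: 2.0638

Derivation:
Step 0: x=[2.0000 9.0000] v=[0.0000 0.0000]
Step 1: x=[2.4800 8.5200] v=[2.4000 -2.4000]
Step 2: x=[3.2864 7.7136] v=[4.0320 -4.0320]
Step 3: x=[4.1612 6.8388] v=[4.3738 -4.3738]
Step 4: x=[4.8244 6.1756] v=[3.3159 -3.3159]
Step 5: x=[5.0638 5.9362] v=[1.1969 -1.1969]
Step 6: x=[4.8028 6.1972] v=[-1.3052 1.3052]
Step 7: x=[4.1249 6.8751] v=[-3.3897 3.3897]
Step 8: x=[3.2470 7.7530] v=[-4.3895 4.3895]
Max displacement = 2.0638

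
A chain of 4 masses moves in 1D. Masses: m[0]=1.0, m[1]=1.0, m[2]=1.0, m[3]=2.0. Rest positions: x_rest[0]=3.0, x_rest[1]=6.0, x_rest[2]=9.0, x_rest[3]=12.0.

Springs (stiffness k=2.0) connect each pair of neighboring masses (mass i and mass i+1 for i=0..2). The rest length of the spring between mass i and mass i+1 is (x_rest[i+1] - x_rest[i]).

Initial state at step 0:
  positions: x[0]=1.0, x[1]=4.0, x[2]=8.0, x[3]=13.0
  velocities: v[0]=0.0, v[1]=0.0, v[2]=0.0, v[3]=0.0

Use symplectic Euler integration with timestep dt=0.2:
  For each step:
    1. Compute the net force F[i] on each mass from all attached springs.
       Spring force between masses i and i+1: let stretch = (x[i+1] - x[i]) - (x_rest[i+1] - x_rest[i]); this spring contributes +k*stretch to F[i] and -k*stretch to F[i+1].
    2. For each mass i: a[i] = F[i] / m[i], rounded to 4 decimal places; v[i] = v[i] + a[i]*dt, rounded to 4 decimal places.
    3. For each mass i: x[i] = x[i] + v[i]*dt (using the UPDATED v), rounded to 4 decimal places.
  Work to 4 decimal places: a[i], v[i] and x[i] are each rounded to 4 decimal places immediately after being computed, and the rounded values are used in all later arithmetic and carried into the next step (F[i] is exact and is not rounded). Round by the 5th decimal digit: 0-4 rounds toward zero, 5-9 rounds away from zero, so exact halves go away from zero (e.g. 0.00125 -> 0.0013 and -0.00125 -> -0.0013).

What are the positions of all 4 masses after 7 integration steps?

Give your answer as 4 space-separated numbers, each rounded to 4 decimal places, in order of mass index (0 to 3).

Answer: 1.6110 5.5400 9.0039 11.4226

Derivation:
Step 0: x=[1.0000 4.0000 8.0000 13.0000] v=[0.0000 0.0000 0.0000 0.0000]
Step 1: x=[1.0000 4.0800 8.0800 12.9200] v=[0.0000 0.4000 0.4000 -0.4000]
Step 2: x=[1.0064 4.2336 8.2272 12.7664] v=[0.0320 0.7680 0.7360 -0.7680]
Step 3: x=[1.0310 4.4485 8.4180 12.5512] v=[0.1229 1.0746 0.9542 -1.0758]
Step 4: x=[1.0890 4.7076 8.6219 12.2907] v=[0.2899 1.2954 1.0197 -1.3024]
Step 5: x=[1.1965 4.9903 8.8062 12.0035] v=[0.5373 1.4137 0.9215 -1.4362]
Step 6: x=[1.3675 5.2748 8.9410 11.7084] v=[0.8548 1.4225 0.6741 -1.4757]
Step 7: x=[1.6110 5.5400 9.0039 11.4226] v=[1.2177 1.3261 0.3146 -1.4292]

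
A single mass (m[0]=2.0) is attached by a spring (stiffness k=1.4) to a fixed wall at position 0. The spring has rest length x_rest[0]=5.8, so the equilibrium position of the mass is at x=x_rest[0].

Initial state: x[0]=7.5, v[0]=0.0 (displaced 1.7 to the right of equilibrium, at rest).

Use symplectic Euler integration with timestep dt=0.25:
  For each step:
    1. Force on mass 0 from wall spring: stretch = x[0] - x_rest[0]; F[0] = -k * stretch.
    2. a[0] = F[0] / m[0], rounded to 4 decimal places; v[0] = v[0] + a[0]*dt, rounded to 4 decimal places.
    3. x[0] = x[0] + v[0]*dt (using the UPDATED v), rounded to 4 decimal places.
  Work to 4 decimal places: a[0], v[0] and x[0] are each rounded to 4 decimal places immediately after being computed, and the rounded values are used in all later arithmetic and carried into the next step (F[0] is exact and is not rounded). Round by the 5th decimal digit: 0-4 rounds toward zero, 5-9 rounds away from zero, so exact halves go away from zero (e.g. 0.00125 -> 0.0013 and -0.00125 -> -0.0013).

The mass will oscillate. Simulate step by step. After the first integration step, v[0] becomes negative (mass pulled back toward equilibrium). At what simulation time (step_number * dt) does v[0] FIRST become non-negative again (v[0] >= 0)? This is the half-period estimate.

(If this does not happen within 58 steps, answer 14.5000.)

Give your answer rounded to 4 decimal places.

Answer: 3.7500

Derivation:
Step 0: x=[7.5000] v=[0.0000]
Step 1: x=[7.4256] v=[-0.2975]
Step 2: x=[7.2801] v=[-0.5820]
Step 3: x=[7.0699] v=[-0.8410]
Step 4: x=[6.8041] v=[-1.0632]
Step 5: x=[6.4944] v=[-1.2389]
Step 6: x=[6.1543] v=[-1.3604]
Step 7: x=[5.7987] v=[-1.4224]
Step 8: x=[5.4432] v=[-1.4222]
Step 9: x=[5.1033] v=[-1.3598]
Step 10: x=[4.7938] v=[-1.2379]
Step 11: x=[4.5284] v=[-1.0618]
Step 12: x=[4.3186] v=[-0.8393]
Step 13: x=[4.1736] v=[-0.5801]
Step 14: x=[4.0997] v=[-0.2955]
Step 15: x=[4.1002] v=[0.0021]
First v>=0 after going negative at step 15, time=3.7500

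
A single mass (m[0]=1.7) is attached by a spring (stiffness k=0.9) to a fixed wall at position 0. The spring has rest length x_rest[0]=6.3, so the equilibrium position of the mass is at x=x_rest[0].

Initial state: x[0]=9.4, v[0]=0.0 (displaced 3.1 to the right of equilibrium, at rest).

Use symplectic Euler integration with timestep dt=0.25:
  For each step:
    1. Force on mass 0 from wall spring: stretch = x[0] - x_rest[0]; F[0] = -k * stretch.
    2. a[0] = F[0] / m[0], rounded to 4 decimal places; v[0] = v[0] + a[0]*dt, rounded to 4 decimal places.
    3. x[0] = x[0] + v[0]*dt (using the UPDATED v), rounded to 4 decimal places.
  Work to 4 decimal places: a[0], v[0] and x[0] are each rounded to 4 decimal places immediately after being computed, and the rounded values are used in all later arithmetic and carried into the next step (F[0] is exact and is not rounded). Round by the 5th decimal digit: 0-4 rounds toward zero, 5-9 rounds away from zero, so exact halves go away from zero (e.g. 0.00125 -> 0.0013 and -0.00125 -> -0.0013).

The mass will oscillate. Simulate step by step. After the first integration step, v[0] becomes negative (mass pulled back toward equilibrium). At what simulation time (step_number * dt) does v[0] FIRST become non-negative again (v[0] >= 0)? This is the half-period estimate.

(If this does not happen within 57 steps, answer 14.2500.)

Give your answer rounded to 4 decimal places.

Step 0: x=[9.4000] v=[0.0000]
Step 1: x=[9.2974] v=[-0.4103]
Step 2: x=[9.0957] v=[-0.8070]
Step 3: x=[8.8015] v=[-1.1770]
Step 4: x=[8.4245] v=[-1.5081]
Step 5: x=[7.9772] v=[-1.7893]
Step 6: x=[7.4744] v=[-2.0113]
Step 7: x=[6.9327] v=[-2.1667]
Step 8: x=[6.3701] v=[-2.2505]
Step 9: x=[5.8052] v=[-2.2598]
Step 10: x=[5.2566] v=[-2.1943]
Step 11: x=[4.7426] v=[-2.0562]
Step 12: x=[4.2801] v=[-1.8501]
Step 13: x=[3.8844] v=[-1.5828]
Step 14: x=[3.5686] v=[-1.2631]
Step 15: x=[3.3432] v=[-0.9016]
Step 16: x=[3.2156] v=[-0.5103]
Step 17: x=[3.1901] v=[-0.1021]
Step 18: x=[3.2675] v=[0.3095]
First v>=0 after going negative at step 18, time=4.5000

Answer: 4.5000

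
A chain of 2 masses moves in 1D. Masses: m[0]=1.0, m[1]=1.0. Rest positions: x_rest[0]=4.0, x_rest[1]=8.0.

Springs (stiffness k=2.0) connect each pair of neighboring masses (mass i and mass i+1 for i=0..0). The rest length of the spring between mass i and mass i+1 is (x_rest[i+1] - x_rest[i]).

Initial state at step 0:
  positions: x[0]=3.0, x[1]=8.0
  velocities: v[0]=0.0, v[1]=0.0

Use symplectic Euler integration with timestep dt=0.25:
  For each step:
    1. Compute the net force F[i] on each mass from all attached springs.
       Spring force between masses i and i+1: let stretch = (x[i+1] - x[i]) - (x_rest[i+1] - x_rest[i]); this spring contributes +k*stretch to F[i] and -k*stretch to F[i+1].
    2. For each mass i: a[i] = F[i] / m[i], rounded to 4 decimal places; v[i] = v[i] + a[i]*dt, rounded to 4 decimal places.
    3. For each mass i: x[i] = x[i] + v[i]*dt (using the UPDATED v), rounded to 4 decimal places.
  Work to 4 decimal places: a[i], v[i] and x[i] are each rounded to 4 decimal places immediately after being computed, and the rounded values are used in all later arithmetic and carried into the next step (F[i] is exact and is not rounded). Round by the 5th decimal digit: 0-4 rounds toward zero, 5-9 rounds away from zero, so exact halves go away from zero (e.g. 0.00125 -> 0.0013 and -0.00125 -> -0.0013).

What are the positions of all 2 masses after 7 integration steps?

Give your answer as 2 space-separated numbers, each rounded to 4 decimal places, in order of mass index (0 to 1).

Step 0: x=[3.0000 8.0000] v=[0.0000 0.0000]
Step 1: x=[3.1250 7.8750] v=[0.5000 -0.5000]
Step 2: x=[3.3438 7.6563] v=[0.8750 -0.8750]
Step 3: x=[3.6016 7.3985] v=[1.0313 -1.0313]
Step 4: x=[3.8341 7.1661] v=[0.9298 -0.9298]
Step 5: x=[3.9831 7.0172] v=[0.5958 -0.5958]
Step 6: x=[4.0113 6.9890] v=[0.1129 -0.1129]
Step 7: x=[3.9117 7.0886] v=[-0.3983 0.3983]

Answer: 3.9117 7.0886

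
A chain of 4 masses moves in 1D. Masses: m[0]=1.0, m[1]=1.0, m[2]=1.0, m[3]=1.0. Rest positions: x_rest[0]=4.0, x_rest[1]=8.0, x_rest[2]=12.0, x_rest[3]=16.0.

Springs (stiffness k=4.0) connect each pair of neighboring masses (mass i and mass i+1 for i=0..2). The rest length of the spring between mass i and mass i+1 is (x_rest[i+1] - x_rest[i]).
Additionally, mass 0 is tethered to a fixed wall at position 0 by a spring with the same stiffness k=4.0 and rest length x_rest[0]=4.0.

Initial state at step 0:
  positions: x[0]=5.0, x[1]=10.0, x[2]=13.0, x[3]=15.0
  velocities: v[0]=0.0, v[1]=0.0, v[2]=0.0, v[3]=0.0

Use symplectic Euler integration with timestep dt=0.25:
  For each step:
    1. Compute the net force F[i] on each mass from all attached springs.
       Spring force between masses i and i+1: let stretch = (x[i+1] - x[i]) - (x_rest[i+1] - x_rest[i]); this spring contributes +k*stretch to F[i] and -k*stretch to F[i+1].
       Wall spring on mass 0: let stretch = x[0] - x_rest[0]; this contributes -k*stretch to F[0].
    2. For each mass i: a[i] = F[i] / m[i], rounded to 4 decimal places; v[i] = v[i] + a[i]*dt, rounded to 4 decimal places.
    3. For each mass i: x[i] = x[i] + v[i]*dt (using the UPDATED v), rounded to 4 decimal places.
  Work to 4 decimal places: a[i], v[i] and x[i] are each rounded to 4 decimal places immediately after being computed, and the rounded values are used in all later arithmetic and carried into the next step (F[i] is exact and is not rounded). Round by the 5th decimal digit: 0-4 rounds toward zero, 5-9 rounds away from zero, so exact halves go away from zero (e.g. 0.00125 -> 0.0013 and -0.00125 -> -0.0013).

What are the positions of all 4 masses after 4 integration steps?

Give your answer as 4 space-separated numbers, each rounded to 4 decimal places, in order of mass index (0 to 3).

Step 0: x=[5.0000 10.0000 13.0000 15.0000] v=[0.0000 0.0000 0.0000 0.0000]
Step 1: x=[5.0000 9.5000 12.7500 15.5000] v=[0.0000 -2.0000 -1.0000 2.0000]
Step 2: x=[4.8750 8.6875 12.3750 16.3125] v=[-0.5000 -3.2500 -1.5000 3.2500]
Step 3: x=[4.4844 7.8438 12.0625 17.1406] v=[-1.5625 -3.3750 -1.2500 3.3125]
Step 4: x=[3.8125 7.2149 11.9649 17.6992] v=[-2.6875 -2.5157 -0.3906 2.2344]

Answer: 3.8125 7.2149 11.9649 17.6992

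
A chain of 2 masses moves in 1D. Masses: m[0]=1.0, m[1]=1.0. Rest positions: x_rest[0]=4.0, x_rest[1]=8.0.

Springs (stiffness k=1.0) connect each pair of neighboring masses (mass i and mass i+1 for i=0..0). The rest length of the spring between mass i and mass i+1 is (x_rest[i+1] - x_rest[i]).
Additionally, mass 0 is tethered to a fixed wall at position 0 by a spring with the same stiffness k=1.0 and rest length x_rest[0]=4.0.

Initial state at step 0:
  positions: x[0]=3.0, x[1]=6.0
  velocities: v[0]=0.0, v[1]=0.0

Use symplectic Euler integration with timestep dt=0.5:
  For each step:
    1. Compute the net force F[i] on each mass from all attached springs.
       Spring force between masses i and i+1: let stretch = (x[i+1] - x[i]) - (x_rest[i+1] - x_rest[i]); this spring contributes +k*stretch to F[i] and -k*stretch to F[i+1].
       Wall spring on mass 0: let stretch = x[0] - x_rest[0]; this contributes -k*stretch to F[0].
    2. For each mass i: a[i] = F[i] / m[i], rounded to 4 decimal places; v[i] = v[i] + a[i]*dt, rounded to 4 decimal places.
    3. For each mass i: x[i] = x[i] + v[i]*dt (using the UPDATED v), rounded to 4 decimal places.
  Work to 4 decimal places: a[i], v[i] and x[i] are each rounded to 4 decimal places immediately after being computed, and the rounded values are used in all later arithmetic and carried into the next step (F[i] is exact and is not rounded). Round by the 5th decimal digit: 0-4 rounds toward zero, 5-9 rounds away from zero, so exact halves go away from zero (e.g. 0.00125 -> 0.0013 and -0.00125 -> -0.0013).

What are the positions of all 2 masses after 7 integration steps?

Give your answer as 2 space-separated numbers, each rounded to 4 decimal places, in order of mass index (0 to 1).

Answer: 4.9999 9.2005

Derivation:
Step 0: x=[3.0000 6.0000] v=[0.0000 0.0000]
Step 1: x=[3.0000 6.2500] v=[0.0000 0.5000]
Step 2: x=[3.0625 6.6875] v=[0.1250 0.8750]
Step 3: x=[3.2657 7.2188] v=[0.4063 1.0625]
Step 4: x=[3.6407 7.7618] v=[0.7500 1.0860]
Step 5: x=[4.1358 8.2746] v=[0.9902 1.0255]
Step 6: x=[4.6317 8.7527] v=[0.9917 0.9561]
Step 7: x=[4.9999 9.2005] v=[0.7364 0.8956]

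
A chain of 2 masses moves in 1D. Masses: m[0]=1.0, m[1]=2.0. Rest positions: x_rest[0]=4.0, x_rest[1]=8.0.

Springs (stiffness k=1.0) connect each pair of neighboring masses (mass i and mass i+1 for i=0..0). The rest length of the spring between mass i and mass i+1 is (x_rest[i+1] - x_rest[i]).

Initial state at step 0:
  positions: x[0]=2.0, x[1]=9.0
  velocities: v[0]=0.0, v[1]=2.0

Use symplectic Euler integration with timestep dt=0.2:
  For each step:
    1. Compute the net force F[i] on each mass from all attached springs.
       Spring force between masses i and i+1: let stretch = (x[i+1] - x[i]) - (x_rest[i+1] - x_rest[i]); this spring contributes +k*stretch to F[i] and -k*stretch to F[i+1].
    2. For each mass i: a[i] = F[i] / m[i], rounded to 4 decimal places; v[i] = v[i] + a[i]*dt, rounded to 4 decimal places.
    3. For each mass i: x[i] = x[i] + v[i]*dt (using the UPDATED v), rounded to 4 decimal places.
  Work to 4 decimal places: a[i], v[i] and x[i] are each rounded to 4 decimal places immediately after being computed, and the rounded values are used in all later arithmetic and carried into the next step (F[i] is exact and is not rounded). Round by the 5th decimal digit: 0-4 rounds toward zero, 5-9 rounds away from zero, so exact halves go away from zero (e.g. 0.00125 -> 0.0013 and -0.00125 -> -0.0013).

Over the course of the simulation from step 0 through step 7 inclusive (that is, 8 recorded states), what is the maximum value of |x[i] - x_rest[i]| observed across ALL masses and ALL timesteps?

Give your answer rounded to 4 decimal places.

Answer: 2.1395

Derivation:
Step 0: x=[2.0000 9.0000] v=[0.0000 2.0000]
Step 1: x=[2.1200 9.3400] v=[0.6000 1.7000]
Step 2: x=[2.3688 9.6156] v=[1.2440 1.3780]
Step 3: x=[2.7475 9.8263] v=[1.8934 1.0533]
Step 4: x=[3.2493 9.9754] v=[2.5092 0.7454]
Step 5: x=[3.8602 10.0700] v=[3.0544 0.4728]
Step 6: x=[4.5595 10.1204] v=[3.4964 0.2518]
Step 7: x=[5.3212 10.1395] v=[3.8086 0.0957]
Max displacement = 2.1395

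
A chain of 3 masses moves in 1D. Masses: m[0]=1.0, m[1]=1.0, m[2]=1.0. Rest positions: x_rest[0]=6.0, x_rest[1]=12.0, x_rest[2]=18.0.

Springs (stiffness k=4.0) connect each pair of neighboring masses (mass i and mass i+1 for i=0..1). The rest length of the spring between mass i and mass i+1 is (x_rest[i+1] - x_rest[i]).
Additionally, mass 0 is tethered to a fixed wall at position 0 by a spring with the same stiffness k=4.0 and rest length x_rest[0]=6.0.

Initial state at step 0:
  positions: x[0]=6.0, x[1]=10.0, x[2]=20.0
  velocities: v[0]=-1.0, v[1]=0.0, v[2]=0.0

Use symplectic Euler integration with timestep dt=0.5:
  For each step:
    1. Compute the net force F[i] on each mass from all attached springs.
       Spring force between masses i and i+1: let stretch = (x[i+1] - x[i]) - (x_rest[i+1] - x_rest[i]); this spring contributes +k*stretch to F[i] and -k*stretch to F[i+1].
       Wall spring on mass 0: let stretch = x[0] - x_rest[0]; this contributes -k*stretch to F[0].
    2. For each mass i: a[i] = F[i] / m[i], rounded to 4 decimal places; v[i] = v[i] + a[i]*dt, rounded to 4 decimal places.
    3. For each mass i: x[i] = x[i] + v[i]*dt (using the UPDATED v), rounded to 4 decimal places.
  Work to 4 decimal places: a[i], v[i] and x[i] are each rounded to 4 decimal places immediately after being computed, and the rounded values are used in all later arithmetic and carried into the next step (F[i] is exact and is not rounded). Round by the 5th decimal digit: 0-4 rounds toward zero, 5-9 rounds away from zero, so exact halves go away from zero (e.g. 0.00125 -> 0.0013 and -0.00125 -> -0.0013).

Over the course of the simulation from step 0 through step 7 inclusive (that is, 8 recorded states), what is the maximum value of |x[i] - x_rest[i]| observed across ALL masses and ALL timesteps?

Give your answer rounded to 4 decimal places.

Answer: 4.5000

Derivation:
Step 0: x=[6.0000 10.0000 20.0000] v=[-1.0000 0.0000 0.0000]
Step 1: x=[3.5000 16.0000 16.0000] v=[-5.0000 12.0000 -8.0000]
Step 2: x=[10.0000 9.5000 18.0000] v=[13.0000 -13.0000 4.0000]
Step 3: x=[6.0000 12.0000 17.5000] v=[-8.0000 5.0000 -1.0000]
Step 4: x=[2.0000 14.0000 17.5000] v=[-8.0000 4.0000 0.0000]
Step 5: x=[8.0000 7.5000 20.0000] v=[12.0000 -13.0000 5.0000]
Step 6: x=[5.5000 14.0000 16.0000] v=[-5.0000 13.0000 -8.0000]
Step 7: x=[6.0000 14.0000 16.0000] v=[1.0000 0.0000 0.0000]
Max displacement = 4.5000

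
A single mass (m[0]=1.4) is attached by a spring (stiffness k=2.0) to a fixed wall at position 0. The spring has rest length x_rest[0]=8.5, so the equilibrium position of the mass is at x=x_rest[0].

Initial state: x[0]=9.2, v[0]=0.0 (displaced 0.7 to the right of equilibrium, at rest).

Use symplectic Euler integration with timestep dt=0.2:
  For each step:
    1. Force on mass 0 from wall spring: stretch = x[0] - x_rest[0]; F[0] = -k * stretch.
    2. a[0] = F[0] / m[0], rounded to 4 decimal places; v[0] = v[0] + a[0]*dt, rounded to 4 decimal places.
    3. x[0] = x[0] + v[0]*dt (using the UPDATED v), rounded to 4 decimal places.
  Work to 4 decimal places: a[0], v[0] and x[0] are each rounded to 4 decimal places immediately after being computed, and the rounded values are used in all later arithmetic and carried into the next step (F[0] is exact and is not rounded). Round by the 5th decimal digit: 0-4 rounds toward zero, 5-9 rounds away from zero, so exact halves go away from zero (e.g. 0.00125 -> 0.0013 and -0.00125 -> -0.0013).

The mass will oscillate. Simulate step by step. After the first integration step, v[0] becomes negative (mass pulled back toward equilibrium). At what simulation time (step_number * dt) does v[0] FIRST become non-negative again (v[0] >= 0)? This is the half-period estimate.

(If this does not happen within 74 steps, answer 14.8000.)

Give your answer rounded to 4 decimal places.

Step 0: x=[9.2000] v=[0.0000]
Step 1: x=[9.1600] v=[-0.2000]
Step 2: x=[9.0823] v=[-0.3886]
Step 3: x=[8.9713] v=[-0.5550]
Step 4: x=[8.8334] v=[-0.6897]
Step 5: x=[8.6764] v=[-0.7850]
Step 6: x=[8.5093] v=[-0.8354]
Step 7: x=[8.3417] v=[-0.8381]
Step 8: x=[8.1831] v=[-0.7929]
Step 9: x=[8.0426] v=[-0.7024]
Step 10: x=[7.9283] v=[-0.5717]
Step 11: x=[7.8466] v=[-0.4084]
Step 12: x=[7.8023] v=[-0.2217]
Step 13: x=[7.7978] v=[-0.0224]
Step 14: x=[7.8334] v=[0.1782]
First v>=0 after going negative at step 14, time=2.8000

Answer: 2.8000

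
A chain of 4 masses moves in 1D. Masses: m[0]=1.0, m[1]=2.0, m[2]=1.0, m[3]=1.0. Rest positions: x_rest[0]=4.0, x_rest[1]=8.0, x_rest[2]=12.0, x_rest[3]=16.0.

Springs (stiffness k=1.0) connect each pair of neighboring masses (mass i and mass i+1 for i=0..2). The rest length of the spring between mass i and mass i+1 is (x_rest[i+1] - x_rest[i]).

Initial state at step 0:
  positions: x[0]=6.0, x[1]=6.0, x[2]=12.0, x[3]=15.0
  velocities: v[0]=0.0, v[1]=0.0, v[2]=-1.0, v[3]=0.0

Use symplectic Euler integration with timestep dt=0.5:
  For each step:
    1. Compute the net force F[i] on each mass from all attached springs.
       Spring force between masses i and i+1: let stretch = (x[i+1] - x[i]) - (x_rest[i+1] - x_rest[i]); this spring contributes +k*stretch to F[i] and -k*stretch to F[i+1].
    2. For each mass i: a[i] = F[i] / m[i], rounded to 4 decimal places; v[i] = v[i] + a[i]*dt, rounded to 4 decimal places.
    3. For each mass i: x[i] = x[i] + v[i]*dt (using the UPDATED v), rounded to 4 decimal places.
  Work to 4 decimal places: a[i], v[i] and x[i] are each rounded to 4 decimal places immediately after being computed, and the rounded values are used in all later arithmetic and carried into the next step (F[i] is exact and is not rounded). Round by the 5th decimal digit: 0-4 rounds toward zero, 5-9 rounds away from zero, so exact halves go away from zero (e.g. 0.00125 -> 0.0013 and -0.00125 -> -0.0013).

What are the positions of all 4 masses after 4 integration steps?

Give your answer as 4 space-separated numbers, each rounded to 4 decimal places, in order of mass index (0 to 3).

Step 0: x=[6.0000 6.0000 12.0000 15.0000] v=[0.0000 0.0000 -1.0000 0.0000]
Step 1: x=[5.0000 6.7500 10.7500 15.2500] v=[-2.0000 1.5000 -2.5000 0.5000]
Step 2: x=[3.4375 7.7813 9.6250 15.3750] v=[-3.1250 2.0625 -2.2500 0.2500]
Step 3: x=[1.9610 8.5001 9.4766 15.0625] v=[-2.9531 1.4375 -0.2969 -0.6250]
Step 4: x=[1.1192 8.5236 10.4805 14.3535] v=[-1.6836 0.0469 2.0078 -1.4180]

Answer: 1.1192 8.5236 10.4805 14.3535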